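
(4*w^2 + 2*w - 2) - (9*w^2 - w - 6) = -5*w^2 + 3*w + 4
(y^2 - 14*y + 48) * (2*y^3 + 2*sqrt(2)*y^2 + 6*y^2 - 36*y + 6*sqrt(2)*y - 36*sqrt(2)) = 2*y^5 - 22*y^4 + 2*sqrt(2)*y^4 - 22*sqrt(2)*y^3 - 24*y^3 - 24*sqrt(2)*y^2 + 792*y^2 - 1728*y + 792*sqrt(2)*y - 1728*sqrt(2)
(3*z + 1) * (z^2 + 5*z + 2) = 3*z^3 + 16*z^2 + 11*z + 2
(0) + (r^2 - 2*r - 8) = r^2 - 2*r - 8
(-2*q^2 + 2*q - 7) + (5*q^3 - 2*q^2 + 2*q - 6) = 5*q^3 - 4*q^2 + 4*q - 13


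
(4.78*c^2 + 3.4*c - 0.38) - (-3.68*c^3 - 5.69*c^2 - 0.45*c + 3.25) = 3.68*c^3 + 10.47*c^2 + 3.85*c - 3.63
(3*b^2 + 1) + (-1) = 3*b^2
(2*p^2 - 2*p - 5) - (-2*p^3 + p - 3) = 2*p^3 + 2*p^2 - 3*p - 2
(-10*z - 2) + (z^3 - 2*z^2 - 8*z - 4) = z^3 - 2*z^2 - 18*z - 6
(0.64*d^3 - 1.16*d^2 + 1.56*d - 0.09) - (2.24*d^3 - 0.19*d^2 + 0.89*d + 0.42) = -1.6*d^3 - 0.97*d^2 + 0.67*d - 0.51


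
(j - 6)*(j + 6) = j^2 - 36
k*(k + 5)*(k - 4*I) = k^3 + 5*k^2 - 4*I*k^2 - 20*I*k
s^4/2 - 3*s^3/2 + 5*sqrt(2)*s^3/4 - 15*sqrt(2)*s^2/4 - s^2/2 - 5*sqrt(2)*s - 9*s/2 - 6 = (s - 4)*(s + 3*sqrt(2)/2)*(sqrt(2)*s/2 + 1)*(sqrt(2)*s/2 + sqrt(2)/2)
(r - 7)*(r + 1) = r^2 - 6*r - 7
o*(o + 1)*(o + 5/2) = o^3 + 7*o^2/2 + 5*o/2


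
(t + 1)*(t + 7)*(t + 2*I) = t^3 + 8*t^2 + 2*I*t^2 + 7*t + 16*I*t + 14*I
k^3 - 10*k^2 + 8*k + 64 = (k - 8)*(k - 4)*(k + 2)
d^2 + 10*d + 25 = (d + 5)^2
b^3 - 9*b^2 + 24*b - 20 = (b - 5)*(b - 2)^2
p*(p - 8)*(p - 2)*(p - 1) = p^4 - 11*p^3 + 26*p^2 - 16*p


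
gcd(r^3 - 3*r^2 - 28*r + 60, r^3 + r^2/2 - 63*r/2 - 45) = r^2 - r - 30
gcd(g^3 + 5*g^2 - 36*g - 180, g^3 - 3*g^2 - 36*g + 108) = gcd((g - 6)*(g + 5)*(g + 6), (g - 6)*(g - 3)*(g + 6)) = g^2 - 36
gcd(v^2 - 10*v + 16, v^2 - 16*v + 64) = v - 8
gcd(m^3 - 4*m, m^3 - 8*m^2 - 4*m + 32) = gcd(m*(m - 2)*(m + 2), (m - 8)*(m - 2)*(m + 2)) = m^2 - 4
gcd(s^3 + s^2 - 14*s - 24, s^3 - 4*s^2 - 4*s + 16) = s^2 - 2*s - 8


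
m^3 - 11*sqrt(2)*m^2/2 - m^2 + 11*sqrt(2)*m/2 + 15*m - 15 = (m - 1)*(m - 3*sqrt(2))*(m - 5*sqrt(2)/2)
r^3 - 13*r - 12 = (r - 4)*(r + 1)*(r + 3)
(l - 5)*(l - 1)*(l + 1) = l^3 - 5*l^2 - l + 5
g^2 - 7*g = g*(g - 7)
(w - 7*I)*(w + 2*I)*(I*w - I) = I*w^3 + 5*w^2 - I*w^2 - 5*w + 14*I*w - 14*I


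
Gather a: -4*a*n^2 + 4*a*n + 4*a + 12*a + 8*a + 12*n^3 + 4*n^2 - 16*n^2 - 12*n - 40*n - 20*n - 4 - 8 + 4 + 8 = a*(-4*n^2 + 4*n + 24) + 12*n^3 - 12*n^2 - 72*n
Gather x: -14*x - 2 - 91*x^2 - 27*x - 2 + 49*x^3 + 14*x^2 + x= 49*x^3 - 77*x^2 - 40*x - 4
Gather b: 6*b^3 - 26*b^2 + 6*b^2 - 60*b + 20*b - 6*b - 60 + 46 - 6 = 6*b^3 - 20*b^2 - 46*b - 20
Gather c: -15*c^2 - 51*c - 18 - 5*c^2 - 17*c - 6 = -20*c^2 - 68*c - 24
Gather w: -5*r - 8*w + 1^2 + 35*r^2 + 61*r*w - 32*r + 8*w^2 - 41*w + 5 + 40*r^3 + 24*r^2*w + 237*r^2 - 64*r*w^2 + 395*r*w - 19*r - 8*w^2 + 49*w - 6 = 40*r^3 + 272*r^2 - 64*r*w^2 - 56*r + w*(24*r^2 + 456*r)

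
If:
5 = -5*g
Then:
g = -1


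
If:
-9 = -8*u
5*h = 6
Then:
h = 6/5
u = 9/8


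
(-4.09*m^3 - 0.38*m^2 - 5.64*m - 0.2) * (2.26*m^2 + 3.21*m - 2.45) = -9.2434*m^5 - 13.9877*m^4 - 3.9457*m^3 - 17.6254*m^2 + 13.176*m + 0.49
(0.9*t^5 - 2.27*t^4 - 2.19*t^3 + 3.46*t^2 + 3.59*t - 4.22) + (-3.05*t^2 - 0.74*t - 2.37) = 0.9*t^5 - 2.27*t^4 - 2.19*t^3 + 0.41*t^2 + 2.85*t - 6.59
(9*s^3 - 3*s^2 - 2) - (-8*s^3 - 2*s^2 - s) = 17*s^3 - s^2 + s - 2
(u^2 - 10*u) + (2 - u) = u^2 - 11*u + 2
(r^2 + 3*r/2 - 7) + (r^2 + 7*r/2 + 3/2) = 2*r^2 + 5*r - 11/2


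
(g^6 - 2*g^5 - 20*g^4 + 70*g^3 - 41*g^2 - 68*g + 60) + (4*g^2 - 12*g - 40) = g^6 - 2*g^5 - 20*g^4 + 70*g^3 - 37*g^2 - 80*g + 20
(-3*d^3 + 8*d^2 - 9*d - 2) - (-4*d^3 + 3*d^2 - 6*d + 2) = d^3 + 5*d^2 - 3*d - 4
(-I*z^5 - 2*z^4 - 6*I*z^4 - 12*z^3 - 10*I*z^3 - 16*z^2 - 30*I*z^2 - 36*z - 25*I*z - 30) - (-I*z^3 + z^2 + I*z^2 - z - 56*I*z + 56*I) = -I*z^5 - 2*z^4 - 6*I*z^4 - 12*z^3 - 9*I*z^3 - 17*z^2 - 31*I*z^2 - 35*z + 31*I*z - 30 - 56*I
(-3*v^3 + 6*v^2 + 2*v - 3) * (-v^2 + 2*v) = 3*v^5 - 12*v^4 + 10*v^3 + 7*v^2 - 6*v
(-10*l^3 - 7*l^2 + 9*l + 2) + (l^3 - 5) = -9*l^3 - 7*l^2 + 9*l - 3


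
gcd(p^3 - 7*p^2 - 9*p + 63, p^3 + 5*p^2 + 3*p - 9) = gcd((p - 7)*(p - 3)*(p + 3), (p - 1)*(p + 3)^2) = p + 3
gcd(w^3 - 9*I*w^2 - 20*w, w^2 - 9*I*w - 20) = w^2 - 9*I*w - 20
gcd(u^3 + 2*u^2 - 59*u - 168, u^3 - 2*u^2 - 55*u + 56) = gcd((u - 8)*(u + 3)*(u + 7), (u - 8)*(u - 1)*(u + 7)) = u^2 - u - 56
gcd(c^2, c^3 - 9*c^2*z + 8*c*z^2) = c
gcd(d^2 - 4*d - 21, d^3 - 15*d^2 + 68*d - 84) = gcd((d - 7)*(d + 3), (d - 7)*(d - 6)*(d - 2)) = d - 7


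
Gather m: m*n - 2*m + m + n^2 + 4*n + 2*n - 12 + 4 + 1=m*(n - 1) + n^2 + 6*n - 7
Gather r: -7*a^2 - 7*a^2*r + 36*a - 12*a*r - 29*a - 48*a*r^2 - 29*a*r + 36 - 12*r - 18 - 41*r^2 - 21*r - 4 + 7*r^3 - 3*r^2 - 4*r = -7*a^2 + 7*a + 7*r^3 + r^2*(-48*a - 44) + r*(-7*a^2 - 41*a - 37) + 14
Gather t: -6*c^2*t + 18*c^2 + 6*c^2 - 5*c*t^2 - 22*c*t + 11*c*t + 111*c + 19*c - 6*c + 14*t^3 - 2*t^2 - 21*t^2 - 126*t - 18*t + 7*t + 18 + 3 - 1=24*c^2 + 124*c + 14*t^3 + t^2*(-5*c - 23) + t*(-6*c^2 - 11*c - 137) + 20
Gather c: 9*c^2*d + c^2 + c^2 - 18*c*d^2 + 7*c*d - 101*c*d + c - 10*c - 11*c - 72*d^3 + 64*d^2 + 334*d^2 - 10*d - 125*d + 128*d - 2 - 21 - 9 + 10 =c^2*(9*d + 2) + c*(-18*d^2 - 94*d - 20) - 72*d^3 + 398*d^2 - 7*d - 22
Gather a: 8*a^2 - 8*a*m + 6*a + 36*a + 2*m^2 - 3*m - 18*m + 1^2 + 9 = 8*a^2 + a*(42 - 8*m) + 2*m^2 - 21*m + 10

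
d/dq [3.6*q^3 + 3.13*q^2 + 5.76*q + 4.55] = 10.8*q^2 + 6.26*q + 5.76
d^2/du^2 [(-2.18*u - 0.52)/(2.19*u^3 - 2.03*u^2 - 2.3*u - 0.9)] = (-62.732988*u^5 + 28.222092*u^4 - 2.94021999999998*u^3 - 48.703128*u^2 + 3.18036*u + 5.42368)/(10.503459*u^9 - 29.208249*u^8 - 6.018777*u^7 + 40.035763*u^6 + 30.32787*u^5 - 16.14273*u^4 - 32.0579*u^3 - 19.2159*u^2 - 5.589*u - 0.729)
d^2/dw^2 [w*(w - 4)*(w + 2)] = 6*w - 4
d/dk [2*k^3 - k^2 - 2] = 2*k*(3*k - 1)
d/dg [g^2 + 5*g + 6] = 2*g + 5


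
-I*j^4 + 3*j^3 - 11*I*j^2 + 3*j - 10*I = (j - 2*I)*(j - I)*(j + 5*I)*(-I*j + 1)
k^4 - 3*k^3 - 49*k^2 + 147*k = k*(k - 7)*(k - 3)*(k + 7)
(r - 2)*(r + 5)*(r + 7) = r^3 + 10*r^2 + 11*r - 70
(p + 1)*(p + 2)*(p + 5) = p^3 + 8*p^2 + 17*p + 10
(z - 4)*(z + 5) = z^2 + z - 20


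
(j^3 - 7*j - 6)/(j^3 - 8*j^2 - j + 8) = (j^2 - j - 6)/(j^2 - 9*j + 8)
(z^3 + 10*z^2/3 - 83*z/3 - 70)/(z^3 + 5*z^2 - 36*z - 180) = (z^2 - 8*z/3 - 35/3)/(z^2 - z - 30)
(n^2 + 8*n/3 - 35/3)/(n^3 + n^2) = (3*n^2 + 8*n - 35)/(3*n^2*(n + 1))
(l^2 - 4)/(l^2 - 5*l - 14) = (l - 2)/(l - 7)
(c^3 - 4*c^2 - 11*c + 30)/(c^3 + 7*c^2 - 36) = (c - 5)/(c + 6)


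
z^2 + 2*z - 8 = (z - 2)*(z + 4)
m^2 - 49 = (m - 7)*(m + 7)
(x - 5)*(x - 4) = x^2 - 9*x + 20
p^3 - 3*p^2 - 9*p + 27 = (p - 3)^2*(p + 3)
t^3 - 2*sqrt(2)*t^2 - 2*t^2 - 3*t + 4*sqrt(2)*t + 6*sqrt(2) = (t - 3)*(t + 1)*(t - 2*sqrt(2))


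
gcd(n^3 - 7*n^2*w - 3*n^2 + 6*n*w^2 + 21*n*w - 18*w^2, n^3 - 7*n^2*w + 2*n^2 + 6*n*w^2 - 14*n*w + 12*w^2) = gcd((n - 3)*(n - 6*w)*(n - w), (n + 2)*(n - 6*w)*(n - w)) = n^2 - 7*n*w + 6*w^2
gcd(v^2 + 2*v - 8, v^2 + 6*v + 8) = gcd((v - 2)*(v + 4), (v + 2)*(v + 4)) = v + 4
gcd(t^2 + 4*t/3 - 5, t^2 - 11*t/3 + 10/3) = t - 5/3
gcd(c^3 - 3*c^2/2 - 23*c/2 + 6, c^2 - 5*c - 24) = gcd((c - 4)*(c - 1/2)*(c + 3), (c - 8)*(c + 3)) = c + 3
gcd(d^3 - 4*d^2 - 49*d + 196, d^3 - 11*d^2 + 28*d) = d^2 - 11*d + 28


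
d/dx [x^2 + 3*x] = 2*x + 3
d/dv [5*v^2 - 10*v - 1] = 10*v - 10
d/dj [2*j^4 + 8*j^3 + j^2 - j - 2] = 8*j^3 + 24*j^2 + 2*j - 1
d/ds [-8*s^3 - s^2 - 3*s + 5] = -24*s^2 - 2*s - 3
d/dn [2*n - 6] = 2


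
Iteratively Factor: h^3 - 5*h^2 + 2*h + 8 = (h - 4)*(h^2 - h - 2) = (h - 4)*(h - 2)*(h + 1)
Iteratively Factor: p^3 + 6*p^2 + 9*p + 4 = (p + 1)*(p^2 + 5*p + 4) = (p + 1)^2*(p + 4)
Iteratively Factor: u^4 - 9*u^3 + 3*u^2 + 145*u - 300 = (u - 3)*(u^3 - 6*u^2 - 15*u + 100) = (u - 5)*(u - 3)*(u^2 - u - 20) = (u - 5)*(u - 3)*(u + 4)*(u - 5)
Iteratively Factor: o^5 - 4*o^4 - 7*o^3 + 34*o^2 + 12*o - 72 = (o - 3)*(o^4 - o^3 - 10*o^2 + 4*o + 24) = (o - 3)*(o - 2)*(o^3 + o^2 - 8*o - 12) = (o - 3)*(o - 2)*(o + 2)*(o^2 - o - 6) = (o - 3)^2*(o - 2)*(o + 2)*(o + 2)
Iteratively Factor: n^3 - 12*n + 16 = (n + 4)*(n^2 - 4*n + 4) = (n - 2)*(n + 4)*(n - 2)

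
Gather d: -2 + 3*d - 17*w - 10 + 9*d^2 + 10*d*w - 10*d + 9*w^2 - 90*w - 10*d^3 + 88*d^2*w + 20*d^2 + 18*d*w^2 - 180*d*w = -10*d^3 + d^2*(88*w + 29) + d*(18*w^2 - 170*w - 7) + 9*w^2 - 107*w - 12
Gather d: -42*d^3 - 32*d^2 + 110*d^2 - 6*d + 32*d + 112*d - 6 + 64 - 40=-42*d^3 + 78*d^2 + 138*d + 18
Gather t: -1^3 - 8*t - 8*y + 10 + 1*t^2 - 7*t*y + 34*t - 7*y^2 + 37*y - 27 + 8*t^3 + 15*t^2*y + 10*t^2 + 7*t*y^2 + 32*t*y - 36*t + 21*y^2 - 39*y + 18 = 8*t^3 + t^2*(15*y + 11) + t*(7*y^2 + 25*y - 10) + 14*y^2 - 10*y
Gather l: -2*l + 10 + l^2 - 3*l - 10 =l^2 - 5*l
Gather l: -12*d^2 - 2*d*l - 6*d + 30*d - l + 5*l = -12*d^2 + 24*d + l*(4 - 2*d)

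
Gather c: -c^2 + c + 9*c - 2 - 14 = -c^2 + 10*c - 16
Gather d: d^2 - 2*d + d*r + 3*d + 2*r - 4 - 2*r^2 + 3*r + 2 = d^2 + d*(r + 1) - 2*r^2 + 5*r - 2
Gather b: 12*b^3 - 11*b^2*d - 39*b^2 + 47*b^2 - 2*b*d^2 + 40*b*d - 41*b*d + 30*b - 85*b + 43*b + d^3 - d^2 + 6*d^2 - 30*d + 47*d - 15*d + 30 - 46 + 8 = 12*b^3 + b^2*(8 - 11*d) + b*(-2*d^2 - d - 12) + d^3 + 5*d^2 + 2*d - 8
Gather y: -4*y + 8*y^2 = 8*y^2 - 4*y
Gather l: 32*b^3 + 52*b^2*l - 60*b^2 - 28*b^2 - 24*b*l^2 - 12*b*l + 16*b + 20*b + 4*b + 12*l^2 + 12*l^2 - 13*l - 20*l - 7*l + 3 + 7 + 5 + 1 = 32*b^3 - 88*b^2 + 40*b + l^2*(24 - 24*b) + l*(52*b^2 - 12*b - 40) + 16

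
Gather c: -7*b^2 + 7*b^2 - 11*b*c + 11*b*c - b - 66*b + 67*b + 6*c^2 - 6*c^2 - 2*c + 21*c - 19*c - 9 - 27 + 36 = 0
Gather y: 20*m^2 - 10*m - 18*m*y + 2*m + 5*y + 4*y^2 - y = 20*m^2 - 8*m + 4*y^2 + y*(4 - 18*m)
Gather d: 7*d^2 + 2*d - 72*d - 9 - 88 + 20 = 7*d^2 - 70*d - 77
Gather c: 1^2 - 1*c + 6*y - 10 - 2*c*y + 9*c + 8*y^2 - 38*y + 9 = c*(8 - 2*y) + 8*y^2 - 32*y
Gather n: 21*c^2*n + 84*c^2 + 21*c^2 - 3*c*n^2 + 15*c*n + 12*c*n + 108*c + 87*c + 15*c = 105*c^2 - 3*c*n^2 + 210*c + n*(21*c^2 + 27*c)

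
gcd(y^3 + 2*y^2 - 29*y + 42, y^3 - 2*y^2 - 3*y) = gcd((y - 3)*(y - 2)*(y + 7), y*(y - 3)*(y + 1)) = y - 3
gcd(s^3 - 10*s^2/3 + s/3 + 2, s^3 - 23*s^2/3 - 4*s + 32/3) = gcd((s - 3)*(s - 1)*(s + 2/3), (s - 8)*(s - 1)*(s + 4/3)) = s - 1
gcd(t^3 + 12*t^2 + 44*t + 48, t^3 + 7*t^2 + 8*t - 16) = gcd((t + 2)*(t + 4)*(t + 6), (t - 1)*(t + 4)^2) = t + 4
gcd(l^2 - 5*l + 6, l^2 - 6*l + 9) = l - 3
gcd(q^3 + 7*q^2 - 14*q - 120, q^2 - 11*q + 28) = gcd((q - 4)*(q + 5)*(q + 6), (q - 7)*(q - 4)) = q - 4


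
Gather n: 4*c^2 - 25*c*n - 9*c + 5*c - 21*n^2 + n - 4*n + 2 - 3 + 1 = 4*c^2 - 4*c - 21*n^2 + n*(-25*c - 3)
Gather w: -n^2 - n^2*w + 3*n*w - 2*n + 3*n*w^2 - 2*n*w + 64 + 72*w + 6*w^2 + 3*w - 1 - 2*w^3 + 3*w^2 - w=-n^2 - 2*n - 2*w^3 + w^2*(3*n + 9) + w*(-n^2 + n + 74) + 63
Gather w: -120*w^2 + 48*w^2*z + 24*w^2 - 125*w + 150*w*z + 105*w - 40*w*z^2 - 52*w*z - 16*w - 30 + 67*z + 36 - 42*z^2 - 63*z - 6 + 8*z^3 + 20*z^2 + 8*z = w^2*(48*z - 96) + w*(-40*z^2 + 98*z - 36) + 8*z^3 - 22*z^2 + 12*z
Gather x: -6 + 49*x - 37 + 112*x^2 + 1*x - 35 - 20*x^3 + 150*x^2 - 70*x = -20*x^3 + 262*x^2 - 20*x - 78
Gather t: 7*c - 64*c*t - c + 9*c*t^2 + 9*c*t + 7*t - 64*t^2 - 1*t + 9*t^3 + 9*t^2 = 6*c + 9*t^3 + t^2*(9*c - 55) + t*(6 - 55*c)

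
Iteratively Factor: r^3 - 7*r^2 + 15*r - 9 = (r - 3)*(r^2 - 4*r + 3) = (r - 3)*(r - 1)*(r - 3)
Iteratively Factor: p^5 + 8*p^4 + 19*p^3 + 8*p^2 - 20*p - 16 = (p + 4)*(p^4 + 4*p^3 + 3*p^2 - 4*p - 4) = (p + 2)*(p + 4)*(p^3 + 2*p^2 - p - 2) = (p + 1)*(p + 2)*(p + 4)*(p^2 + p - 2) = (p + 1)*(p + 2)^2*(p + 4)*(p - 1)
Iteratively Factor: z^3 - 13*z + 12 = (z + 4)*(z^2 - 4*z + 3) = (z - 1)*(z + 4)*(z - 3)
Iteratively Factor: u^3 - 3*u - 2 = (u + 1)*(u^2 - u - 2) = (u + 1)^2*(u - 2)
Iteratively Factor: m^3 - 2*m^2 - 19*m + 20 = (m + 4)*(m^2 - 6*m + 5) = (m - 5)*(m + 4)*(m - 1)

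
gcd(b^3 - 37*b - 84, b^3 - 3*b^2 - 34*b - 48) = b + 3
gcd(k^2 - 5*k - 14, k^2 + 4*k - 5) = 1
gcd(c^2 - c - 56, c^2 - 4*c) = 1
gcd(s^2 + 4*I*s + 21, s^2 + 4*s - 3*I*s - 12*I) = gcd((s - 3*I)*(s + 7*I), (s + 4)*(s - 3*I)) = s - 3*I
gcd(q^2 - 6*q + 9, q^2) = 1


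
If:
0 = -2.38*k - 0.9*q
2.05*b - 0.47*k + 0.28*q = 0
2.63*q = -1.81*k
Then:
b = 0.00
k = 0.00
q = 0.00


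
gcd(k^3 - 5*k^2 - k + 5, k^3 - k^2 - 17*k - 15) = k^2 - 4*k - 5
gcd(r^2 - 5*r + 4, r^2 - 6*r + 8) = r - 4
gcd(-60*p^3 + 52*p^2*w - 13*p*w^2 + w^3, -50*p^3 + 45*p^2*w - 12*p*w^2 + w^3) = 10*p^2 - 7*p*w + w^2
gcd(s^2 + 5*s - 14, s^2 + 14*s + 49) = s + 7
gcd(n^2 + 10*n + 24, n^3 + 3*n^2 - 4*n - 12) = 1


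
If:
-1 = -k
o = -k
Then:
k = 1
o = -1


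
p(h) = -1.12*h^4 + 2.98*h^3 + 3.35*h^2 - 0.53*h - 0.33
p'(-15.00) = 17030.47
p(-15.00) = -65996.13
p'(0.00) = -0.53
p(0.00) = -0.33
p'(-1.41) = 20.36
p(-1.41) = -5.70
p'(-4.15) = 445.83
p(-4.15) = -485.63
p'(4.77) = -251.38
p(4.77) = -183.03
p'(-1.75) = 39.13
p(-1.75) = -15.62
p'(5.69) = -498.27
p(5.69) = -519.91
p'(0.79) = 8.13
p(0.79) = 2.38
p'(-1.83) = 44.60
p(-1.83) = -18.97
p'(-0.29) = -1.61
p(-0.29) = 0.02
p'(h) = -4.48*h^3 + 8.94*h^2 + 6.7*h - 0.53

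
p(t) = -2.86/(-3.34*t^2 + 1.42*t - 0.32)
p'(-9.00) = 0.00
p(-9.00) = 0.01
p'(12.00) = -0.00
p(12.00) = 0.01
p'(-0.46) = 4.55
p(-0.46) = 1.70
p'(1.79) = -0.42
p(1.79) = 0.34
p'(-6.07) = 0.01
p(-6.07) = 0.02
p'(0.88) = -4.64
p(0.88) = 1.73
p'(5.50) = -0.01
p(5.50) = 0.03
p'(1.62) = -0.58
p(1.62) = 0.42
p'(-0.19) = 15.24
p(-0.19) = 4.03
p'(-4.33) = 0.02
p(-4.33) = 0.04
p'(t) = -2.86*(6.68*t - 1.42)/(-3.34*t^2 + 1.42*t - 0.32)^2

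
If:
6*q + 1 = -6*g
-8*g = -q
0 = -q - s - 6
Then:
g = -1/54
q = -4/27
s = -158/27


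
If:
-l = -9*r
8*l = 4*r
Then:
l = 0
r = 0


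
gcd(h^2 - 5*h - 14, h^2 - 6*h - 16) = h + 2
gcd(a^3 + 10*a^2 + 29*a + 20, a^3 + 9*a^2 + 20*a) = a^2 + 9*a + 20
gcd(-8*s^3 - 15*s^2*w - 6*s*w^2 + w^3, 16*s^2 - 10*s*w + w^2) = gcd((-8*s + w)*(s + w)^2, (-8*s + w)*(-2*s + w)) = 8*s - w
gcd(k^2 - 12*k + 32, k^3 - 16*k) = k - 4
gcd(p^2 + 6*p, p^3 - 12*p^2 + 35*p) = p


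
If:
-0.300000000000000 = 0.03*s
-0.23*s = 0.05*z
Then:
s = -10.00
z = 46.00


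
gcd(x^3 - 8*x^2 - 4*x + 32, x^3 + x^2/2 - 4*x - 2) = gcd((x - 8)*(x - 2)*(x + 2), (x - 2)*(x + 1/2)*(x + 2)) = x^2 - 4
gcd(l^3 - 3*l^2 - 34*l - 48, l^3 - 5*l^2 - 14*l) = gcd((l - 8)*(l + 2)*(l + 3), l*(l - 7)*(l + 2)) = l + 2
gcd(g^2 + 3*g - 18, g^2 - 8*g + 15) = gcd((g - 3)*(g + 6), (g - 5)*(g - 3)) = g - 3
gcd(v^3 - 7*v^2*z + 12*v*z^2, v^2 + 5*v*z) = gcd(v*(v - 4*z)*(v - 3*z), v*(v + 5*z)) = v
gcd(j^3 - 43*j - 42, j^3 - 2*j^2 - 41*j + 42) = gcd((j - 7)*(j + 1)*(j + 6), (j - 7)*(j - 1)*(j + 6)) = j^2 - j - 42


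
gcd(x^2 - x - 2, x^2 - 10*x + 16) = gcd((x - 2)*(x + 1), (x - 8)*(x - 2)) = x - 2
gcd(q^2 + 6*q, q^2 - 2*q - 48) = q + 6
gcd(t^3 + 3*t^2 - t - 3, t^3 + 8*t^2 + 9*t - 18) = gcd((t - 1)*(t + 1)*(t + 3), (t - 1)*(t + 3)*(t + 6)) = t^2 + 2*t - 3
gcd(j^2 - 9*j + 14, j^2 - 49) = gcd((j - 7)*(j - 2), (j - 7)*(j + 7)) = j - 7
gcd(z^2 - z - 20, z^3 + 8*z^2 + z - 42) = 1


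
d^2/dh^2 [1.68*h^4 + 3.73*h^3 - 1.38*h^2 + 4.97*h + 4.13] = 20.16*h^2 + 22.38*h - 2.76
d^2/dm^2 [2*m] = 0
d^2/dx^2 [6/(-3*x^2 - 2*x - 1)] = 12*(9*x^2 + 6*x - 4*(3*x + 1)^2 + 3)/(3*x^2 + 2*x + 1)^3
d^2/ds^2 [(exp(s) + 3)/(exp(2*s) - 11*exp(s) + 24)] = (exp(4*s) + 23*exp(3*s) - 243*exp(2*s) + 339*exp(s) + 1368)*exp(s)/(exp(6*s) - 33*exp(5*s) + 435*exp(4*s) - 2915*exp(3*s) + 10440*exp(2*s) - 19008*exp(s) + 13824)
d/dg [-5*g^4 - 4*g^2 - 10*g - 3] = -20*g^3 - 8*g - 10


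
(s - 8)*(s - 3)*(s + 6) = s^3 - 5*s^2 - 42*s + 144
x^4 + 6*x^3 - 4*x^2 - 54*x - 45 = (x - 3)*(x + 1)*(x + 3)*(x + 5)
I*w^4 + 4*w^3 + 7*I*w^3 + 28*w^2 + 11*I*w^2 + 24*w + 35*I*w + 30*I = (w + 6)*(w - 5*I)*(w + I)*(I*w + I)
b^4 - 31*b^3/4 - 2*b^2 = b^2*(b - 8)*(b + 1/4)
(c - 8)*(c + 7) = c^2 - c - 56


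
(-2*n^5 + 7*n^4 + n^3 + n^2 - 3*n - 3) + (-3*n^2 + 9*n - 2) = -2*n^5 + 7*n^4 + n^3 - 2*n^2 + 6*n - 5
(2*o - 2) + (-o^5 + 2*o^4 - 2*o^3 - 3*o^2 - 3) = -o^5 + 2*o^4 - 2*o^3 - 3*o^2 + 2*o - 5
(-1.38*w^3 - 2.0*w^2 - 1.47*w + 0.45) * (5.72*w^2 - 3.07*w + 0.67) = -7.8936*w^5 - 7.2034*w^4 - 3.193*w^3 + 5.7469*w^2 - 2.3664*w + 0.3015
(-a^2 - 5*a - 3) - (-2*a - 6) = -a^2 - 3*a + 3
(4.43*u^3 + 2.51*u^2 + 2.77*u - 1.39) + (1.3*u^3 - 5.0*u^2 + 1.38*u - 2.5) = 5.73*u^3 - 2.49*u^2 + 4.15*u - 3.89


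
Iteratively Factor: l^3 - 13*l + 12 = (l - 1)*(l^2 + l - 12) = (l - 3)*(l - 1)*(l + 4)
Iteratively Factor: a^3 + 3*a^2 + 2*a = (a + 1)*(a^2 + 2*a) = a*(a + 1)*(a + 2)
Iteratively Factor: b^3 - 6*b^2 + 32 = (b - 4)*(b^2 - 2*b - 8) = (b - 4)*(b + 2)*(b - 4)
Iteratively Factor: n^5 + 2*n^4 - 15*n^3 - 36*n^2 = (n)*(n^4 + 2*n^3 - 15*n^2 - 36*n) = n*(n + 3)*(n^3 - n^2 - 12*n) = n^2*(n + 3)*(n^2 - n - 12) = n^2*(n - 4)*(n + 3)*(n + 3)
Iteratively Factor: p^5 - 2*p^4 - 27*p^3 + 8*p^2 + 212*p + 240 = (p - 5)*(p^4 + 3*p^3 - 12*p^2 - 52*p - 48) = (p - 5)*(p - 4)*(p^3 + 7*p^2 + 16*p + 12) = (p - 5)*(p - 4)*(p + 2)*(p^2 + 5*p + 6) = (p - 5)*(p - 4)*(p + 2)^2*(p + 3)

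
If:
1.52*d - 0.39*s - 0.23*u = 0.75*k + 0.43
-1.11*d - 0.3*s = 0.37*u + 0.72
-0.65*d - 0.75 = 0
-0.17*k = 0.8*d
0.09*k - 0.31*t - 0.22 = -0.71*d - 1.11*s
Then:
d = -1.15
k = 5.43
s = -32.45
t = -117.98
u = 27.83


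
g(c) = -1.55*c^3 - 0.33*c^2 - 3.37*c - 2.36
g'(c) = -4.65*c^2 - 0.66*c - 3.37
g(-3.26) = 58.82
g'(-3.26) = -50.64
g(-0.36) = -1.12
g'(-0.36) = -3.74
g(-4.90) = 188.59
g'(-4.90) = -111.78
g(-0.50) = -0.56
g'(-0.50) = -4.20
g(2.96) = -55.42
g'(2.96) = -46.07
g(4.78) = -195.29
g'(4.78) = -112.77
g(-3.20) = 55.84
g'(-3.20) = -48.87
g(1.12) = -8.73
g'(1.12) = -9.94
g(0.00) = -2.36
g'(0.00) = -3.37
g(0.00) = -2.36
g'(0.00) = -3.37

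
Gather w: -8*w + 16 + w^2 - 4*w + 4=w^2 - 12*w + 20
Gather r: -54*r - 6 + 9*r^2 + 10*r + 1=9*r^2 - 44*r - 5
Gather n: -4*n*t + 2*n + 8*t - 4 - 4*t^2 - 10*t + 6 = n*(2 - 4*t) - 4*t^2 - 2*t + 2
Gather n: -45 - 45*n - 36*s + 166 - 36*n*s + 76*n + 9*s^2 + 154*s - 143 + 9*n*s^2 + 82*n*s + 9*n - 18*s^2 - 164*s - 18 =n*(9*s^2 + 46*s + 40) - 9*s^2 - 46*s - 40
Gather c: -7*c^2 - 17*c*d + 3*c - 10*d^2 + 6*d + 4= -7*c^2 + c*(3 - 17*d) - 10*d^2 + 6*d + 4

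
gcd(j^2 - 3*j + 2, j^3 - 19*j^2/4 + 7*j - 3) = j - 2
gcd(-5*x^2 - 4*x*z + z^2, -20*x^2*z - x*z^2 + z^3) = 5*x - z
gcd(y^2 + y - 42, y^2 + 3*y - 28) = y + 7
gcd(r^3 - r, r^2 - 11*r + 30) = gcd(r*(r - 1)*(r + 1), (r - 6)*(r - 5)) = 1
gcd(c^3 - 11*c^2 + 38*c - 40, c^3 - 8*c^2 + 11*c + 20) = c^2 - 9*c + 20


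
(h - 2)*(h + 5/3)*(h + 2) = h^3 + 5*h^2/3 - 4*h - 20/3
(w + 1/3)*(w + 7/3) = w^2 + 8*w/3 + 7/9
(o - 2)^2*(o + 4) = o^3 - 12*o + 16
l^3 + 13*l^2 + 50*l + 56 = (l + 2)*(l + 4)*(l + 7)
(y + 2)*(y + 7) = y^2 + 9*y + 14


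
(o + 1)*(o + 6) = o^2 + 7*o + 6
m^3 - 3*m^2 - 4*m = m*(m - 4)*(m + 1)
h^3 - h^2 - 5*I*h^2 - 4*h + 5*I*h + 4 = (h - 1)*(h - 4*I)*(h - I)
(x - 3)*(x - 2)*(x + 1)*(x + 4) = x^4 - 15*x^2 + 10*x + 24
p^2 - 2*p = p*(p - 2)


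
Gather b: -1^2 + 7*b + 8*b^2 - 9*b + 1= 8*b^2 - 2*b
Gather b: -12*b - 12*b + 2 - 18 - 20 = -24*b - 36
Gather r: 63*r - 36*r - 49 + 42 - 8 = 27*r - 15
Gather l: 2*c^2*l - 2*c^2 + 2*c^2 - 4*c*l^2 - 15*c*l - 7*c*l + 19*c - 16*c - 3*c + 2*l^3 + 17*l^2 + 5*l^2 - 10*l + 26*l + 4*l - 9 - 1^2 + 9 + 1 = 2*l^3 + l^2*(22 - 4*c) + l*(2*c^2 - 22*c + 20)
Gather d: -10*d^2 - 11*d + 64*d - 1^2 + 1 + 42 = -10*d^2 + 53*d + 42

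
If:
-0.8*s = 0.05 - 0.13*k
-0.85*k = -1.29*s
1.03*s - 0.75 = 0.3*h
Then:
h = -2.78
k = -0.13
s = -0.08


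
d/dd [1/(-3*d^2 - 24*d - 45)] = 2*(d + 4)/(3*(d^2 + 8*d + 15)^2)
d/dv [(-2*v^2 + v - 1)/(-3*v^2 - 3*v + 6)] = (3*v^2 - 10*v + 1)/(3*(v^4 + 2*v^3 - 3*v^2 - 4*v + 4))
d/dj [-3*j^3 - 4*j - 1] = -9*j^2 - 4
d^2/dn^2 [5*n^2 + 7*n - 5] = 10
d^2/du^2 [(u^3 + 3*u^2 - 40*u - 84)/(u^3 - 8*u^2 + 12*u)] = 2*(11*u^3 + 42*u^2 - 84*u + 56)/(u^3*(u^3 - 6*u^2 + 12*u - 8))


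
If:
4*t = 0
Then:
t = 0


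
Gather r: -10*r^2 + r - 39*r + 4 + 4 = -10*r^2 - 38*r + 8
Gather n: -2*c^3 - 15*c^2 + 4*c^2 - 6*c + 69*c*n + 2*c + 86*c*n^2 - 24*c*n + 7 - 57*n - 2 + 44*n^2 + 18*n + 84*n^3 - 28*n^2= -2*c^3 - 11*c^2 - 4*c + 84*n^3 + n^2*(86*c + 16) + n*(45*c - 39) + 5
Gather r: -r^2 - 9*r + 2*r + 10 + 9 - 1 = -r^2 - 7*r + 18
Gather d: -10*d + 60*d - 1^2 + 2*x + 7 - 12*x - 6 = 50*d - 10*x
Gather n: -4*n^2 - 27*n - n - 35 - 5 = -4*n^2 - 28*n - 40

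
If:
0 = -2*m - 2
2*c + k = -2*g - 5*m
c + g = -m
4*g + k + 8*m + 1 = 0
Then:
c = 0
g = 1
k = 3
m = -1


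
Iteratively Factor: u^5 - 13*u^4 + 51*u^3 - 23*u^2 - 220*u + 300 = (u - 5)*(u^4 - 8*u^3 + 11*u^2 + 32*u - 60) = (u - 5)*(u + 2)*(u^3 - 10*u^2 + 31*u - 30) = (u - 5)^2*(u + 2)*(u^2 - 5*u + 6) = (u - 5)^2*(u - 2)*(u + 2)*(u - 3)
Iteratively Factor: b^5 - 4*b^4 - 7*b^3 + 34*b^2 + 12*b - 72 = (b - 3)*(b^4 - b^3 - 10*b^2 + 4*b + 24) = (b - 3)*(b + 2)*(b^3 - 3*b^2 - 4*b + 12) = (b - 3)*(b - 2)*(b + 2)*(b^2 - b - 6) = (b - 3)^2*(b - 2)*(b + 2)*(b + 2)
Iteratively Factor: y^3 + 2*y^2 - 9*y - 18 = (y + 3)*(y^2 - y - 6) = (y - 3)*(y + 3)*(y + 2)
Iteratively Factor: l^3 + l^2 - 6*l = (l)*(l^2 + l - 6) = l*(l + 3)*(l - 2)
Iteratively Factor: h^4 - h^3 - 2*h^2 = (h + 1)*(h^3 - 2*h^2) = h*(h + 1)*(h^2 - 2*h) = h*(h - 2)*(h + 1)*(h)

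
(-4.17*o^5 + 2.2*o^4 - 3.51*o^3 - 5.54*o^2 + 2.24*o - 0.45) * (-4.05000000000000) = 16.8885*o^5 - 8.91*o^4 + 14.2155*o^3 + 22.437*o^2 - 9.072*o + 1.8225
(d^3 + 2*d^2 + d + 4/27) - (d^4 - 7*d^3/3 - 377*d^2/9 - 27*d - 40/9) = -d^4 + 10*d^3/3 + 395*d^2/9 + 28*d + 124/27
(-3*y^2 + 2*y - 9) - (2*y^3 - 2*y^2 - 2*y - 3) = -2*y^3 - y^2 + 4*y - 6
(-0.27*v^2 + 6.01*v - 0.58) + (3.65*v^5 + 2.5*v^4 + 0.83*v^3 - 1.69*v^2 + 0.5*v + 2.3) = 3.65*v^5 + 2.5*v^4 + 0.83*v^3 - 1.96*v^2 + 6.51*v + 1.72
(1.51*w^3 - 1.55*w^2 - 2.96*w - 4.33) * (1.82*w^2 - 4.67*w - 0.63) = 2.7482*w^5 - 9.8727*w^4 + 0.9*w^3 + 6.9191*w^2 + 22.0859*w + 2.7279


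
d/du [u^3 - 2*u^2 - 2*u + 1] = 3*u^2 - 4*u - 2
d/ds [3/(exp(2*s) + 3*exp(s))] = 3*(-2*exp(s) - 3)*exp(-s)/(exp(s) + 3)^2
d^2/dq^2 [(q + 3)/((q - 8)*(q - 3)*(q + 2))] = 2*(3*q^5 - 9*q^4 - 137*q^3 + 459*q^2 + 702*q + 1212)/(q^9 - 27*q^8 + 249*q^7 - 693*q^6 - 2094*q^5 + 12132*q^4 + 1736*q^3 - 61632*q^2 + 13824*q + 110592)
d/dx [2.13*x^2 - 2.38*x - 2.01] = 4.26*x - 2.38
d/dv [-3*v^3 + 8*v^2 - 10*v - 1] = -9*v^2 + 16*v - 10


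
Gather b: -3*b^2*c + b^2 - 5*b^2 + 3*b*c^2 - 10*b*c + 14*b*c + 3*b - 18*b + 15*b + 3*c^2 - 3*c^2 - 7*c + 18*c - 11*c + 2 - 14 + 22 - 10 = b^2*(-3*c - 4) + b*(3*c^2 + 4*c)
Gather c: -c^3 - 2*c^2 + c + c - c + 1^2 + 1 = -c^3 - 2*c^2 + c + 2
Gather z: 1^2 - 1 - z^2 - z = -z^2 - z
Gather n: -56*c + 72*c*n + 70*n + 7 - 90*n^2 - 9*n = -56*c - 90*n^2 + n*(72*c + 61) + 7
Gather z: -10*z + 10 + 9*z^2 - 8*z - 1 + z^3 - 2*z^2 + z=z^3 + 7*z^2 - 17*z + 9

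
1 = 1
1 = 1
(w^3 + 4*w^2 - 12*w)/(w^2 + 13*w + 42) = w*(w - 2)/(w + 7)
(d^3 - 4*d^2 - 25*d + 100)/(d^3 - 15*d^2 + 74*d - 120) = (d + 5)/(d - 6)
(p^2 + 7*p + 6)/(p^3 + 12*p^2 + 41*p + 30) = 1/(p + 5)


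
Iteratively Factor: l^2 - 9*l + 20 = (l - 5)*(l - 4)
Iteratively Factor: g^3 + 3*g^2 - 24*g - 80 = (g + 4)*(g^2 - g - 20) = (g + 4)^2*(g - 5)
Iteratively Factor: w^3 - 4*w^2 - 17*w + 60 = (w - 3)*(w^2 - w - 20) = (w - 5)*(w - 3)*(w + 4)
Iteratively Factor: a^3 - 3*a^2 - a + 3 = (a - 3)*(a^2 - 1) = (a - 3)*(a - 1)*(a + 1)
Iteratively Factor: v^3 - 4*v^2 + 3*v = (v - 3)*(v^2 - v) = (v - 3)*(v - 1)*(v)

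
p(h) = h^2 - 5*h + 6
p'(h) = 2*h - 5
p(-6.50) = 80.75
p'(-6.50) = -18.00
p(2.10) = -0.09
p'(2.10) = -0.80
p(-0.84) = 10.91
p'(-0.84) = -6.68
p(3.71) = 1.21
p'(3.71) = 2.42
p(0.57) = 3.47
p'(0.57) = -3.86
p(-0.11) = 6.56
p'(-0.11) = -5.22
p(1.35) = 1.07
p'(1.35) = -2.30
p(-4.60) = 50.16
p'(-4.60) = -14.20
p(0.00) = 6.00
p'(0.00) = -5.00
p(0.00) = 6.00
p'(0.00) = -5.00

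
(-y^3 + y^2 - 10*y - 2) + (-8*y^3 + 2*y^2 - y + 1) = -9*y^3 + 3*y^2 - 11*y - 1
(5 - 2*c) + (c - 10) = -c - 5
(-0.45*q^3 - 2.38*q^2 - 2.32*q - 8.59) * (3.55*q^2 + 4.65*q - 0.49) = -1.5975*q^5 - 10.5415*q^4 - 19.0825*q^3 - 40.1163*q^2 - 38.8067*q + 4.2091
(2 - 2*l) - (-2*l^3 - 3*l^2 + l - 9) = 2*l^3 + 3*l^2 - 3*l + 11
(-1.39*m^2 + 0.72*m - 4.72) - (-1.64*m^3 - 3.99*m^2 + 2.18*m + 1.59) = 1.64*m^3 + 2.6*m^2 - 1.46*m - 6.31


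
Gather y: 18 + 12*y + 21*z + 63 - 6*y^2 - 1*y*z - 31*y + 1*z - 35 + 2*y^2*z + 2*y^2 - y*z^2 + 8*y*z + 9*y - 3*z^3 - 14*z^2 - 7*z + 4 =y^2*(2*z - 4) + y*(-z^2 + 7*z - 10) - 3*z^3 - 14*z^2 + 15*z + 50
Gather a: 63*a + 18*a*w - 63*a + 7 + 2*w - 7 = 18*a*w + 2*w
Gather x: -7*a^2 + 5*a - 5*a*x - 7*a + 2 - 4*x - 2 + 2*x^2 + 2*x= -7*a^2 - 2*a + 2*x^2 + x*(-5*a - 2)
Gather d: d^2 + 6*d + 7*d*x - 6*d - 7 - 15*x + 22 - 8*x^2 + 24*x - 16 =d^2 + 7*d*x - 8*x^2 + 9*x - 1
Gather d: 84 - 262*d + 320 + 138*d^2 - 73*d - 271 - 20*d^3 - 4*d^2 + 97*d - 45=-20*d^3 + 134*d^2 - 238*d + 88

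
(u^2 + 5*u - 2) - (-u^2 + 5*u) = 2*u^2 - 2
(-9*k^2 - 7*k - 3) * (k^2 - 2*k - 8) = -9*k^4 + 11*k^3 + 83*k^2 + 62*k + 24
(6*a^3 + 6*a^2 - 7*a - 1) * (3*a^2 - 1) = 18*a^5 + 18*a^4 - 27*a^3 - 9*a^2 + 7*a + 1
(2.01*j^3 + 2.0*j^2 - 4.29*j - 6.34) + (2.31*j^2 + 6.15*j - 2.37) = 2.01*j^3 + 4.31*j^2 + 1.86*j - 8.71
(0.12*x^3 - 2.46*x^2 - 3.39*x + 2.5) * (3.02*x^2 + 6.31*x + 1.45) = 0.3624*x^5 - 6.672*x^4 - 25.5864*x^3 - 17.4079*x^2 + 10.8595*x + 3.625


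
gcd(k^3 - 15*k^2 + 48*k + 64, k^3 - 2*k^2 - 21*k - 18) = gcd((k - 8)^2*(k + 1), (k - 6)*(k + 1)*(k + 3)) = k + 1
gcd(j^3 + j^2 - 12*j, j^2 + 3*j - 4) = j + 4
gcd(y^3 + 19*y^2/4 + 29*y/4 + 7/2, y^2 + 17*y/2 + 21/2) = 1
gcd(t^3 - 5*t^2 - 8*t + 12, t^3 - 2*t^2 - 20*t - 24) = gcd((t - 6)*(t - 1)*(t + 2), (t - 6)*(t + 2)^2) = t^2 - 4*t - 12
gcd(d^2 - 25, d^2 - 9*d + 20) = d - 5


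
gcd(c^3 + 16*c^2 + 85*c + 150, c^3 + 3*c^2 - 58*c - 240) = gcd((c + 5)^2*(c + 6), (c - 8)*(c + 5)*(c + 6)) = c^2 + 11*c + 30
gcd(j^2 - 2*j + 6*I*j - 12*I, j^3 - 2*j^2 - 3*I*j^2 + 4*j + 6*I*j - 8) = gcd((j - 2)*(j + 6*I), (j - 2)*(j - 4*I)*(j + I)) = j - 2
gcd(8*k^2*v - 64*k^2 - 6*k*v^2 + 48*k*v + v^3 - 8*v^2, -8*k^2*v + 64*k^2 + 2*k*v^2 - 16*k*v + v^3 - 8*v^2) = -2*k*v + 16*k + v^2 - 8*v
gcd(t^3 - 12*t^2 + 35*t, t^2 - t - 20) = t - 5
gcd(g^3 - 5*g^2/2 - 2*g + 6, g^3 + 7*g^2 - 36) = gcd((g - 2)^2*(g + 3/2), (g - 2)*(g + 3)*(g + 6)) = g - 2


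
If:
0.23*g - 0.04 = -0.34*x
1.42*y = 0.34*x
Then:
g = 0.173913043478261 - 6.17391304347826*y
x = 4.17647058823529*y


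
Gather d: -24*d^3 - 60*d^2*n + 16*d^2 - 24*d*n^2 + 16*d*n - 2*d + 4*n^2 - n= -24*d^3 + d^2*(16 - 60*n) + d*(-24*n^2 + 16*n - 2) + 4*n^2 - n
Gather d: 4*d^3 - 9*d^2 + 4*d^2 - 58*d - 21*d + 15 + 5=4*d^3 - 5*d^2 - 79*d + 20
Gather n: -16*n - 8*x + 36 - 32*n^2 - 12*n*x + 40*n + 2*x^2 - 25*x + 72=-32*n^2 + n*(24 - 12*x) + 2*x^2 - 33*x + 108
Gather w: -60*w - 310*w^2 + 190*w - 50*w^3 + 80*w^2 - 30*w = -50*w^3 - 230*w^2 + 100*w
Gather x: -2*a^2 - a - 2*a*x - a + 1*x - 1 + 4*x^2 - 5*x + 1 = -2*a^2 - 2*a + 4*x^2 + x*(-2*a - 4)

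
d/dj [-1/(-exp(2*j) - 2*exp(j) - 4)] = -2*(exp(j) + 1)*exp(j)/(exp(2*j) + 2*exp(j) + 4)^2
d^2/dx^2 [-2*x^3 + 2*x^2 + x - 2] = 4 - 12*x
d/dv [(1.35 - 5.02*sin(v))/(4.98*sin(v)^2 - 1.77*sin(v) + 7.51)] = (24.9996*sin(v)^2 - 13.446*sin(v) - 35.3107)*cos(v)/(24.8004*sin(v)^4 - 17.6292*sin(v)^3 + 77.9325*sin(v)^2 - 26.5854*sin(v) + 56.4001)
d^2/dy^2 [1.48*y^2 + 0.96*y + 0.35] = 2.96000000000000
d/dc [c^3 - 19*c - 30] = 3*c^2 - 19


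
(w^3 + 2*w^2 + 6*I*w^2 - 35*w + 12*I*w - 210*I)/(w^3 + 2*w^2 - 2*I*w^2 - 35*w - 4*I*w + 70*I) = (w + 6*I)/(w - 2*I)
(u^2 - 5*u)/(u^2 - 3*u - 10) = u/(u + 2)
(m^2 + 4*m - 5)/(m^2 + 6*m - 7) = (m + 5)/(m + 7)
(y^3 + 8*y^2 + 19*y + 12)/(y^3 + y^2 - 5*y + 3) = (y^2 + 5*y + 4)/(y^2 - 2*y + 1)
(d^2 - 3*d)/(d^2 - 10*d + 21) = d/(d - 7)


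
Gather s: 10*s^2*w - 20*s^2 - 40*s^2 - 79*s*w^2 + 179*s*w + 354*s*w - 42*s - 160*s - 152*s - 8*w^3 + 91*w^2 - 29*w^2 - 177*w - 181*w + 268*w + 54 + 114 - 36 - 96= s^2*(10*w - 60) + s*(-79*w^2 + 533*w - 354) - 8*w^3 + 62*w^2 - 90*w + 36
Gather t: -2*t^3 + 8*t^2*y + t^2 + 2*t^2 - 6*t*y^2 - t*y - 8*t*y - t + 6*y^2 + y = -2*t^3 + t^2*(8*y + 3) + t*(-6*y^2 - 9*y - 1) + 6*y^2 + y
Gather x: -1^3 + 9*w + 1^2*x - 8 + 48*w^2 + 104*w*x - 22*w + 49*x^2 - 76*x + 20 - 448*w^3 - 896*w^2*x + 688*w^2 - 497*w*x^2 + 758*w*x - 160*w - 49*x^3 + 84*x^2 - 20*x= -448*w^3 + 736*w^2 - 173*w - 49*x^3 + x^2*(133 - 497*w) + x*(-896*w^2 + 862*w - 95) + 11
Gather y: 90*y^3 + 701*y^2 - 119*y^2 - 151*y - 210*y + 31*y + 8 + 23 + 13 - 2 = 90*y^3 + 582*y^2 - 330*y + 42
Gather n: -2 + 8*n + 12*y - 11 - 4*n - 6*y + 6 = 4*n + 6*y - 7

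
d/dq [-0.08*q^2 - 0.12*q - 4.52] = -0.16*q - 0.12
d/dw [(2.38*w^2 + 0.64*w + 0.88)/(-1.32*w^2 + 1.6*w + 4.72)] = (4.6528*w^2 + 24.7904*w + 1.6128)/(1.7424*w^4 - 4.224*w^3 - 9.9008*w^2 + 15.104*w + 22.2784)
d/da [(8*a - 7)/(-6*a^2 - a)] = (48*a^2 - 84*a - 7)/(a^2*(36*a^2 + 12*a + 1))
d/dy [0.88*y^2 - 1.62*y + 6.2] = 1.76*y - 1.62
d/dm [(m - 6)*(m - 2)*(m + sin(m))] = (m - 6)*(m - 2)*(cos(m) + 1) + (m - 6)*(m + sin(m)) + (m - 2)*(m + sin(m))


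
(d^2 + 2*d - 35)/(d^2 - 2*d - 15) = (d + 7)/(d + 3)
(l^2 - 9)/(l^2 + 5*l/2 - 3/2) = 2*(l - 3)/(2*l - 1)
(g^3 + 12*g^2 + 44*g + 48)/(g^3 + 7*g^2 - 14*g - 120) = (g^2 + 6*g + 8)/(g^2 + g - 20)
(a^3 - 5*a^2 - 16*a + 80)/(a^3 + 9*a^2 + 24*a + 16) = (a^2 - 9*a + 20)/(a^2 + 5*a + 4)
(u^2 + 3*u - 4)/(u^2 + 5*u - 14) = (u^2 + 3*u - 4)/(u^2 + 5*u - 14)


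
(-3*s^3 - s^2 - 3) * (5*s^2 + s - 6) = -15*s^5 - 8*s^4 + 17*s^3 - 9*s^2 - 3*s + 18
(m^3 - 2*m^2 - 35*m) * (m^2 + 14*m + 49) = m^5 + 12*m^4 - 14*m^3 - 588*m^2 - 1715*m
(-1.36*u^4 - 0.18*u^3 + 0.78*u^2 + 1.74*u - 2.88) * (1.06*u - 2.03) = -1.4416*u^5 + 2.57*u^4 + 1.1922*u^3 + 0.261*u^2 - 6.585*u + 5.8464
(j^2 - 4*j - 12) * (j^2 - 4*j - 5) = j^4 - 8*j^3 - j^2 + 68*j + 60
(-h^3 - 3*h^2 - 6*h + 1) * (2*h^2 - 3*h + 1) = -2*h^5 - 3*h^4 - 4*h^3 + 17*h^2 - 9*h + 1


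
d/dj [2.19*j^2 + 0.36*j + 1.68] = 4.38*j + 0.36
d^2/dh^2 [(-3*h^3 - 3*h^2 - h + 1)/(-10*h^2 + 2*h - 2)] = (28*h^3 - 129*h^2 + 9*h + 8)/(125*h^6 - 75*h^5 + 90*h^4 - 31*h^3 + 18*h^2 - 3*h + 1)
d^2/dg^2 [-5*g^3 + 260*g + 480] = -30*g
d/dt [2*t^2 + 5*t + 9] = 4*t + 5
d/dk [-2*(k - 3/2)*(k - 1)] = 5 - 4*k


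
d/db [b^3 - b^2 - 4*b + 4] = 3*b^2 - 2*b - 4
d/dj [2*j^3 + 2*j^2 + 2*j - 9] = 6*j^2 + 4*j + 2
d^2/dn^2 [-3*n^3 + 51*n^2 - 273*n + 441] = 102 - 18*n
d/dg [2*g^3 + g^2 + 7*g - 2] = 6*g^2 + 2*g + 7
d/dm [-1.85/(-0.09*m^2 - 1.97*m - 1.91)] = (-0.333*m - 3.6445)/(0.09*m^2 + 1.97*m + 1.91)^2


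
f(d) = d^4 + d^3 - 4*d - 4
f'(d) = 4*d^3 + 3*d^2 - 4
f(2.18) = 20.23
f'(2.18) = 51.70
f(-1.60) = 4.86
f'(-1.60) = -12.70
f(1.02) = -5.94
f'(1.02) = 3.37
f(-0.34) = -2.67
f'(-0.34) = -3.81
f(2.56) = 45.49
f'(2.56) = 82.77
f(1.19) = -5.07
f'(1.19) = 6.99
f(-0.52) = -1.99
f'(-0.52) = -3.75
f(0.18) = -4.71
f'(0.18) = -3.88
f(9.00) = 7250.00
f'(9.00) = 3155.00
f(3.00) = 92.00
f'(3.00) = 131.00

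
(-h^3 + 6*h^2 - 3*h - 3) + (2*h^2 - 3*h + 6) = -h^3 + 8*h^2 - 6*h + 3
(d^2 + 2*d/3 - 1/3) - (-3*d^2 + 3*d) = 4*d^2 - 7*d/3 - 1/3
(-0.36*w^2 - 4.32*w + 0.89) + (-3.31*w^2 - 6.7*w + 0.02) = -3.67*w^2 - 11.02*w + 0.91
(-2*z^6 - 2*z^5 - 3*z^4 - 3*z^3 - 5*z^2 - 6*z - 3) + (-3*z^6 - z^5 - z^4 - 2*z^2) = -5*z^6 - 3*z^5 - 4*z^4 - 3*z^3 - 7*z^2 - 6*z - 3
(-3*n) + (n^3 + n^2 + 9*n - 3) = n^3 + n^2 + 6*n - 3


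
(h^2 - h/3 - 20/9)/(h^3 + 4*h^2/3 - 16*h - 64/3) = (h - 5/3)/(h^2 - 16)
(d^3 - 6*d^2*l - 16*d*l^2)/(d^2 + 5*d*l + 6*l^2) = d*(d - 8*l)/(d + 3*l)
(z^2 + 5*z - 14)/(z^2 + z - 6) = (z + 7)/(z + 3)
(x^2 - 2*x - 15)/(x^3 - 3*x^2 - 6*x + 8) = (x^2 - 2*x - 15)/(x^3 - 3*x^2 - 6*x + 8)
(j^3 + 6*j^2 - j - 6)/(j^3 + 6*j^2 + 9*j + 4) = (j^2 + 5*j - 6)/(j^2 + 5*j + 4)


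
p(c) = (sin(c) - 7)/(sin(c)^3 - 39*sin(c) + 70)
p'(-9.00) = 0.02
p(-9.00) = -0.09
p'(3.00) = 0.05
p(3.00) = -0.11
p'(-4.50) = 0.04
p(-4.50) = -0.18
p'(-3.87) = 0.07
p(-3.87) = -0.14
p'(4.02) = 0.01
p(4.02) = -0.08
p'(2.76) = 0.06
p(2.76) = -0.12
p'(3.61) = 0.02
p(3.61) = -0.09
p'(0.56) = -0.07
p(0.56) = -0.13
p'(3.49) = 0.03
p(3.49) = -0.09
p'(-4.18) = 0.07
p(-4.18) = -0.17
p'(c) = (-3*sin(c)^2*cos(c) + 39*cos(c))*(sin(c) - 7)/(sin(c)^3 - 39*sin(c) + 70)^2 + cos(c)/(sin(c)^3 - 39*sin(c) + 70)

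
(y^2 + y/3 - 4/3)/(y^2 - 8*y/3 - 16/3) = (y - 1)/(y - 4)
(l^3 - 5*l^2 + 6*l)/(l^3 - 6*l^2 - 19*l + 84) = l*(l - 2)/(l^2 - 3*l - 28)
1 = 1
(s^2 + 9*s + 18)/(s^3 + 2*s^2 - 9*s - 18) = (s + 6)/(s^2 - s - 6)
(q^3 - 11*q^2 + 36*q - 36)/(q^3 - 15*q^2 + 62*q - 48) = (q^2 - 5*q + 6)/(q^2 - 9*q + 8)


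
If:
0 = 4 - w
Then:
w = 4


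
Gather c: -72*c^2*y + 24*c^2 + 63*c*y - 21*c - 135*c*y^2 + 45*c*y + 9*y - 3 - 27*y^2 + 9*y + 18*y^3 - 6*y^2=c^2*(24 - 72*y) + c*(-135*y^2 + 108*y - 21) + 18*y^3 - 33*y^2 + 18*y - 3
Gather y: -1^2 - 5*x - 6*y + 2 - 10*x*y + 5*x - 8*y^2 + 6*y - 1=-10*x*y - 8*y^2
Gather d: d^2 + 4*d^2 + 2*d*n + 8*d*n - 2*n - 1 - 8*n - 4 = 5*d^2 + 10*d*n - 10*n - 5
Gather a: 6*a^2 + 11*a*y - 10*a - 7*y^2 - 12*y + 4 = 6*a^2 + a*(11*y - 10) - 7*y^2 - 12*y + 4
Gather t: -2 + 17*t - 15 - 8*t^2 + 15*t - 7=-8*t^2 + 32*t - 24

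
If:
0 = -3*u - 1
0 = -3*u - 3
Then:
No Solution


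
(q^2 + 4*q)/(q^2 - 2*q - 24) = q/(q - 6)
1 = 1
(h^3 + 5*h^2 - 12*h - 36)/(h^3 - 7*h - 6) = (h + 6)/(h + 1)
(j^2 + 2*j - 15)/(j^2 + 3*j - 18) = (j + 5)/(j + 6)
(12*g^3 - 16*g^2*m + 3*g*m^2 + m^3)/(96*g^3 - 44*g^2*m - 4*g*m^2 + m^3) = (g - m)/(8*g - m)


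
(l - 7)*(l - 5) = l^2 - 12*l + 35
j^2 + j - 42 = (j - 6)*(j + 7)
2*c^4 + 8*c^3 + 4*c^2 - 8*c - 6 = (c - 1)*(c + 3)*(sqrt(2)*c + sqrt(2))^2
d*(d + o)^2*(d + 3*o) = d^4 + 5*d^3*o + 7*d^2*o^2 + 3*d*o^3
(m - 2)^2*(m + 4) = m^3 - 12*m + 16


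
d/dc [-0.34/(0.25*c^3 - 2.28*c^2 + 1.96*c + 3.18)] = (0.255*c^2 - 1.5504*c + 0.6664)/(0.25*c^3 - 2.28*c^2 + 1.96*c + 3.18)^2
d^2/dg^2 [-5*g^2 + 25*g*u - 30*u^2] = -10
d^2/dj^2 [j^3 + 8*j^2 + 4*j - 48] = 6*j + 16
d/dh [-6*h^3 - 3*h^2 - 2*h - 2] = -18*h^2 - 6*h - 2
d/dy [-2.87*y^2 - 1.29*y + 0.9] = -5.74*y - 1.29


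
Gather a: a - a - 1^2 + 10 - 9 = 0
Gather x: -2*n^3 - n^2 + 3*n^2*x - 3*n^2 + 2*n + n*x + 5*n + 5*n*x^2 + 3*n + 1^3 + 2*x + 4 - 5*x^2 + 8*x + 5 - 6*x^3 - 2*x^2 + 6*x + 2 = -2*n^3 - 4*n^2 + 10*n - 6*x^3 + x^2*(5*n - 7) + x*(3*n^2 + n + 16) + 12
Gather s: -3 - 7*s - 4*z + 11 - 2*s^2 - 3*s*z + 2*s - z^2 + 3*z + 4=-2*s^2 + s*(-3*z - 5) - z^2 - z + 12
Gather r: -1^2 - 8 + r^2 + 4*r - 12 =r^2 + 4*r - 21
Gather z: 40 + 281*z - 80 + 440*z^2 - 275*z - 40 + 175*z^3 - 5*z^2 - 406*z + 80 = 175*z^3 + 435*z^2 - 400*z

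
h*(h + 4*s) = h^2 + 4*h*s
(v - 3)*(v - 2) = v^2 - 5*v + 6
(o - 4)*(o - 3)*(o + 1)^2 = o^4 - 5*o^3 - o^2 + 17*o + 12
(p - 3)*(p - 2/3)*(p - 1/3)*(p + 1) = p^4 - 3*p^3 - 7*p^2/9 + 23*p/9 - 2/3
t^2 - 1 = (t - 1)*(t + 1)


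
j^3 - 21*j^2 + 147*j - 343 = (j - 7)^3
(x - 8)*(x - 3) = x^2 - 11*x + 24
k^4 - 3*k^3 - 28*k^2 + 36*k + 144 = (k - 6)*(k - 3)*(k + 2)*(k + 4)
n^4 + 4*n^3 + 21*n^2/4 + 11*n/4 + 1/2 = (n + 1/2)^2*(n + 1)*(n + 2)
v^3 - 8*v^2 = v^2*(v - 8)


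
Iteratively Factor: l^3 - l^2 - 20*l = (l - 5)*(l^2 + 4*l) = (l - 5)*(l + 4)*(l)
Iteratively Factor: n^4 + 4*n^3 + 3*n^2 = (n + 1)*(n^3 + 3*n^2) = n*(n + 1)*(n^2 + 3*n) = n^2*(n + 1)*(n + 3)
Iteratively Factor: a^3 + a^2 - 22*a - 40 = (a - 5)*(a^2 + 6*a + 8) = (a - 5)*(a + 4)*(a + 2)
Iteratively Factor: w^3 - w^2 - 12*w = (w - 4)*(w^2 + 3*w) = w*(w - 4)*(w + 3)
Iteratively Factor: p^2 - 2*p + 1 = (p - 1)*(p - 1)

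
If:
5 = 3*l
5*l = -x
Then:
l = 5/3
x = -25/3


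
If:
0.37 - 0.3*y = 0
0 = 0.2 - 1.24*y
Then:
No Solution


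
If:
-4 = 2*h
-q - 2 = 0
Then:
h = -2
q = -2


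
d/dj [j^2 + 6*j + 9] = 2*j + 6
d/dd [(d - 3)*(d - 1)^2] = (d - 1)*(3*d - 7)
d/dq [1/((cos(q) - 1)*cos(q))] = (-sin(q)/cos(q)^2 + 2*tan(q))/(cos(q) - 1)^2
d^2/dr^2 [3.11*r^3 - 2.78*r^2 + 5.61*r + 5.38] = 18.66*r - 5.56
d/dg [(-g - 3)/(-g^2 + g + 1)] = (g^2 - g - (g + 3)*(2*g - 1) - 1)/(-g^2 + g + 1)^2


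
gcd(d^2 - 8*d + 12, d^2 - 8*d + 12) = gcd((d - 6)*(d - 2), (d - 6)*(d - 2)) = d^2 - 8*d + 12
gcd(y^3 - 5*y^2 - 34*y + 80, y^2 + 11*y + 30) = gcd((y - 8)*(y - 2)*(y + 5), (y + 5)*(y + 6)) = y + 5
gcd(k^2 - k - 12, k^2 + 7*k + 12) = k + 3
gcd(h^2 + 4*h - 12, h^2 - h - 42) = h + 6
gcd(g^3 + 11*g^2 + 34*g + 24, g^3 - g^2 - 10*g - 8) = g + 1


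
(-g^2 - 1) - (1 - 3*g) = -g^2 + 3*g - 2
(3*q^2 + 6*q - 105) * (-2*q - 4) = -6*q^3 - 24*q^2 + 186*q + 420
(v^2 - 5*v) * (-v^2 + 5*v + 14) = -v^4 + 10*v^3 - 11*v^2 - 70*v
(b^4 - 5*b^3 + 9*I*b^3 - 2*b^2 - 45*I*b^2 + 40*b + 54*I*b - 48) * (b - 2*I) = b^5 - 5*b^4 + 7*I*b^4 + 16*b^3 - 35*I*b^3 - 50*b^2 + 58*I*b^2 + 60*b - 80*I*b + 96*I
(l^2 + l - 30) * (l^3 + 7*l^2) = l^5 + 8*l^4 - 23*l^3 - 210*l^2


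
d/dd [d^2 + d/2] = 2*d + 1/2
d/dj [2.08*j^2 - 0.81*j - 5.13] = 4.16*j - 0.81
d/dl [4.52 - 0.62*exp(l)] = -0.62*exp(l)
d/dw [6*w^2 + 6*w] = 12*w + 6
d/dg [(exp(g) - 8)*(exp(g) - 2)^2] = 3*(exp(g) - 6)*(exp(g) - 2)*exp(g)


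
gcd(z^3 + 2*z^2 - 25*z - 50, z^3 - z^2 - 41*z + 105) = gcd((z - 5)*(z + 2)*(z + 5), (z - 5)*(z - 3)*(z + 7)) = z - 5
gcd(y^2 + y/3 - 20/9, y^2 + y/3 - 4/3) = 1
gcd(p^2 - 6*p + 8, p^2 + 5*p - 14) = p - 2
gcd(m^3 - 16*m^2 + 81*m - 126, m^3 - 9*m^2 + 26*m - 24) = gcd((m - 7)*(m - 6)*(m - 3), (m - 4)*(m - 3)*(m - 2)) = m - 3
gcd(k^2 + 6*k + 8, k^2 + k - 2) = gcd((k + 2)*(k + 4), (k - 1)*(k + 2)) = k + 2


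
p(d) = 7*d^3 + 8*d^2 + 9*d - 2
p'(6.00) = 861.00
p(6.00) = 1852.00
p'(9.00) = 1854.00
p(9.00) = 5830.00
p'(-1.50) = 32.25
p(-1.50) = -21.12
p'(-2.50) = 100.25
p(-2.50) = -83.88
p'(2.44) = 173.07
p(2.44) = 169.28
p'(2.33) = 160.29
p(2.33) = 150.95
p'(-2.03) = 63.06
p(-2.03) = -45.86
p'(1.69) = 96.02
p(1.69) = 69.85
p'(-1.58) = 36.14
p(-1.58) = -23.86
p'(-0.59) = 6.87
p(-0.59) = -5.96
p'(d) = 21*d^2 + 16*d + 9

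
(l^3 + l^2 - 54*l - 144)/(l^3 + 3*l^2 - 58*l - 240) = (l + 3)/(l + 5)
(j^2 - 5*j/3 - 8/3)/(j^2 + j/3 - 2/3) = (3*j - 8)/(3*j - 2)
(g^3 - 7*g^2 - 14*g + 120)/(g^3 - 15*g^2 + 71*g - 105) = (g^2 - 2*g - 24)/(g^2 - 10*g + 21)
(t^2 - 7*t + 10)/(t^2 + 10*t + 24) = (t^2 - 7*t + 10)/(t^2 + 10*t + 24)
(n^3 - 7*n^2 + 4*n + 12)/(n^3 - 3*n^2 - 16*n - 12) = (n - 2)/(n + 2)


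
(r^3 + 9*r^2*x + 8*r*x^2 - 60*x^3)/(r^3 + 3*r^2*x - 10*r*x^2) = (r + 6*x)/r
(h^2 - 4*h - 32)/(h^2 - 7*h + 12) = (h^2 - 4*h - 32)/(h^2 - 7*h + 12)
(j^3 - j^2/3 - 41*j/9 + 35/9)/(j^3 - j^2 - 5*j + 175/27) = 3*(j - 1)/(3*j - 5)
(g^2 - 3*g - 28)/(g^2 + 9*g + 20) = (g - 7)/(g + 5)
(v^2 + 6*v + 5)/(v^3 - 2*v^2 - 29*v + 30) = (v + 1)/(v^2 - 7*v + 6)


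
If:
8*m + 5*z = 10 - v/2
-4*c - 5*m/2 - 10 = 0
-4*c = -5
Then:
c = 5/4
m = -6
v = 116 - 10*z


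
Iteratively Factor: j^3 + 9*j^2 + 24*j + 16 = (j + 4)*(j^2 + 5*j + 4) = (j + 1)*(j + 4)*(j + 4)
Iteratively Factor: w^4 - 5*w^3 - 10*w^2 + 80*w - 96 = (w - 3)*(w^3 - 2*w^2 - 16*w + 32) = (w - 4)*(w - 3)*(w^2 + 2*w - 8) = (w - 4)*(w - 3)*(w + 4)*(w - 2)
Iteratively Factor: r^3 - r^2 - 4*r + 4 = (r - 2)*(r^2 + r - 2) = (r - 2)*(r - 1)*(r + 2)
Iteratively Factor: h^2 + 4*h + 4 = (h + 2)*(h + 2)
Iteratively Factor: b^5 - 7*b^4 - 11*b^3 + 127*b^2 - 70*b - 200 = (b - 2)*(b^4 - 5*b^3 - 21*b^2 + 85*b + 100) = (b - 5)*(b - 2)*(b^3 - 21*b - 20) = (b - 5)^2*(b - 2)*(b^2 + 5*b + 4) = (b - 5)^2*(b - 2)*(b + 1)*(b + 4)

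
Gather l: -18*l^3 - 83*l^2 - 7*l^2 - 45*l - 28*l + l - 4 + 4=-18*l^3 - 90*l^2 - 72*l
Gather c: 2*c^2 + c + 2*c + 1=2*c^2 + 3*c + 1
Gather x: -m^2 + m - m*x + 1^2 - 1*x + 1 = -m^2 + m + x*(-m - 1) + 2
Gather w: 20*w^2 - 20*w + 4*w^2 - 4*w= 24*w^2 - 24*w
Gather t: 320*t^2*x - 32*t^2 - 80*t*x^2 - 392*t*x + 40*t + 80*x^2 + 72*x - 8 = t^2*(320*x - 32) + t*(-80*x^2 - 392*x + 40) + 80*x^2 + 72*x - 8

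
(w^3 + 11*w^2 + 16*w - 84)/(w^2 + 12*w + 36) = (w^2 + 5*w - 14)/(w + 6)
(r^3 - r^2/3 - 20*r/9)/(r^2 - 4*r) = (r^2 - r/3 - 20/9)/(r - 4)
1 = 1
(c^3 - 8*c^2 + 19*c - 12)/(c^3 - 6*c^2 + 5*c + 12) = (c - 1)/(c + 1)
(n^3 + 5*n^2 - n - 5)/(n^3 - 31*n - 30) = (n - 1)/(n - 6)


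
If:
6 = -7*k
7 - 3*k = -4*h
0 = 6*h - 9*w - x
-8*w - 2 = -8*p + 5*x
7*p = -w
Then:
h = -67/28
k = -6/7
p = 977/3514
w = -977/502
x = 5550/1757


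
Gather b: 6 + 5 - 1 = 10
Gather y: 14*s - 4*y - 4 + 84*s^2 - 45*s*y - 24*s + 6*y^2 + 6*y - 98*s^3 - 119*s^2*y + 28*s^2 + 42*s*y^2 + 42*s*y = -98*s^3 + 112*s^2 - 10*s + y^2*(42*s + 6) + y*(-119*s^2 - 3*s + 2) - 4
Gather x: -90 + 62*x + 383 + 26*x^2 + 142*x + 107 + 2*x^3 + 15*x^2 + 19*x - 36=2*x^3 + 41*x^2 + 223*x + 364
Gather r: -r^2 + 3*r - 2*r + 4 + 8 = -r^2 + r + 12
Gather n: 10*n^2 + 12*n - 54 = 10*n^2 + 12*n - 54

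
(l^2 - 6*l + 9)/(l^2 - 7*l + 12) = (l - 3)/(l - 4)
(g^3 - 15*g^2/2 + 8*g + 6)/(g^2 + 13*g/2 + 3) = (g^2 - 8*g + 12)/(g + 6)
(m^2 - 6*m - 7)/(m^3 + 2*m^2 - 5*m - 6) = (m - 7)/(m^2 + m - 6)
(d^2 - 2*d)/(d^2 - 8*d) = (d - 2)/(d - 8)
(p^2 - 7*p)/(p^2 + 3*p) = (p - 7)/(p + 3)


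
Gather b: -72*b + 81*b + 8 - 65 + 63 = 9*b + 6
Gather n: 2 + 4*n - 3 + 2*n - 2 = 6*n - 3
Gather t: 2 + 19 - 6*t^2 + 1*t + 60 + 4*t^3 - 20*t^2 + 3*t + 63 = 4*t^3 - 26*t^2 + 4*t + 144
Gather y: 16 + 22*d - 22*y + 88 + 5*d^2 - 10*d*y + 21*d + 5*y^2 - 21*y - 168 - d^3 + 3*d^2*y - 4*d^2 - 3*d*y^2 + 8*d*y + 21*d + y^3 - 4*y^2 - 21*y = -d^3 + d^2 + 64*d + y^3 + y^2*(1 - 3*d) + y*(3*d^2 - 2*d - 64) - 64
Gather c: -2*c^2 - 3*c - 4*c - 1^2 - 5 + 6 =-2*c^2 - 7*c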